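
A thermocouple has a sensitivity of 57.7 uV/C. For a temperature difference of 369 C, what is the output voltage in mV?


The thermocouple output V = sensitivity * dT.
V = 57.7 uV/C * 369 C
V = 21291.3 uV
V = 21.291 mV

21.291 mV


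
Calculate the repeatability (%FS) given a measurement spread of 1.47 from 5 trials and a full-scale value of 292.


Repeatability = (spread / full scale) * 100%.
R = (1.47 / 292) * 100
R = 0.503 %FS

0.503 %FS


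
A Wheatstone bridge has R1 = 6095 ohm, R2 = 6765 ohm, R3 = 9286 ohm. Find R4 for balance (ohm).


At balance: R1*R4 = R2*R3, so R4 = R2*R3/R1.
R4 = 6765 * 9286 / 6095
R4 = 62819790 / 6095
R4 = 10306.77 ohm

10306.77 ohm


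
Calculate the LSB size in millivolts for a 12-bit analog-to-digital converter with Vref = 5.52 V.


The resolution (LSB) of an ADC is Vref / 2^n.
LSB = 5.52 / 2^12
LSB = 5.52 / 4096
LSB = 0.00134766 V = 1.34765625 mV

1.34765625 mV


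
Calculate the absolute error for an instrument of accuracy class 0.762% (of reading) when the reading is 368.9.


Absolute error = (accuracy% / 100) * reading.
Error = (0.762 / 100) * 368.9
Error = 0.00762 * 368.9
Error = 2.811

2.811


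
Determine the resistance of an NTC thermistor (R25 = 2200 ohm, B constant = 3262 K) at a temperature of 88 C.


NTC thermistor equation: Rt = R25 * exp(B * (1/T - 1/T25)).
T in Kelvin: 361.15 K, T25 = 298.15 K
1/T - 1/T25 = 1/361.15 - 1/298.15 = -0.00058508
B * (1/T - 1/T25) = 3262 * -0.00058508 = -1.9085
Rt = 2200 * exp(-1.9085) = 326.3 ohm

326.3 ohm


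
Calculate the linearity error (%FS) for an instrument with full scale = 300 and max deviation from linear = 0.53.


Linearity error = (max deviation / full scale) * 100%.
Linearity = (0.53 / 300) * 100
Linearity = 0.177 %FS

0.177 %FS


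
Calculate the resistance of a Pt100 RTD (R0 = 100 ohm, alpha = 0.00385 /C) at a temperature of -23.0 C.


The RTD equation: Rt = R0 * (1 + alpha * T).
Rt = 100 * (1 + 0.00385 * -23.0)
Rt = 100 * (1 + -0.08855)
Rt = 100 * 0.91145
Rt = 91.145 ohm

91.145 ohm


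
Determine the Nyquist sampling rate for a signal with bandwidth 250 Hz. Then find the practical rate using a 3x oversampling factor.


By Nyquist theorem, fs_min = 2 * fmax.
fs_min = 2 * 250 = 500 Hz
Practical rate = 3 * fs_min = 3 * 500 = 1500 Hz

fs_min = 500 Hz, fs_practical = 1500 Hz


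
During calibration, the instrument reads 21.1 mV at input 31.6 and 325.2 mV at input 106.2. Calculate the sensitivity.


Sensitivity = (y2 - y1) / (x2 - x1).
S = (325.2 - 21.1) / (106.2 - 31.6)
S = 304.1 / 74.6
S = 4.0764 mV/unit

4.0764 mV/unit


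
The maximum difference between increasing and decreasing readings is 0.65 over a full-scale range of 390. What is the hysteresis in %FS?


Hysteresis = (max difference / full scale) * 100%.
H = (0.65 / 390) * 100
H = 0.167 %FS

0.167 %FS


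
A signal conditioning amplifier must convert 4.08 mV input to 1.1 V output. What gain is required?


Gain = Vout / Vin (converting to same units).
G = 1.1 V / 4.08 mV
G = 1100.0 mV / 4.08 mV
G = 269.61

269.61


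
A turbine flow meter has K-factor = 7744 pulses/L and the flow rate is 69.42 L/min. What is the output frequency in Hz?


Frequency = K * Q / 60 (converting L/min to L/s).
f = 7744 * 69.42 / 60
f = 537588.48 / 60
f = 8959.81 Hz

8959.81 Hz


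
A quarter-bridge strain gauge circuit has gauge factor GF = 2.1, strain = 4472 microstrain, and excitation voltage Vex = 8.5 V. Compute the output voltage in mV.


Quarter bridge output: Vout = (GF * epsilon * Vex) / 4.
Vout = (2.1 * 4472e-6 * 8.5) / 4
Vout = 0.0798252 / 4 V
Vout = 0.0199563 V = 19.9563 mV

19.9563 mV


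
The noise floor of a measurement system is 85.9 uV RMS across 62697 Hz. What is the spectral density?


Noise spectral density = Vrms / sqrt(BW).
NSD = 85.9 / sqrt(62697)
NSD = 85.9 / 250.3937
NSD = 0.3431 uV/sqrt(Hz)

0.3431 uV/sqrt(Hz)


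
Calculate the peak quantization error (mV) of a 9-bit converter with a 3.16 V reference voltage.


The maximum quantization error is +/- LSB/2.
LSB = Vref / 2^n = 3.16 / 512 = 0.00617188 V
Max error = LSB / 2 = 0.00617188 / 2 = 0.00308594 V
Max error = 3.0859 mV

3.0859 mV


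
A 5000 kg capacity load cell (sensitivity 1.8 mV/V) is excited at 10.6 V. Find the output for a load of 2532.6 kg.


Vout = rated_output * Vex * (load / capacity).
Vout = 1.8 * 10.6 * (2532.6 / 5000)
Vout = 1.8 * 10.6 * 0.50652
Vout = 9.664 mV

9.664 mV


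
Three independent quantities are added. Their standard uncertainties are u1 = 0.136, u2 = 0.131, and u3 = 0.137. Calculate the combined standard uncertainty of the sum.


For a sum of independent quantities, uc = sqrt(u1^2 + u2^2 + u3^2).
uc = sqrt(0.136^2 + 0.131^2 + 0.137^2)
uc = sqrt(0.018496 + 0.017161 + 0.018769)
uc = 0.2333

0.2333


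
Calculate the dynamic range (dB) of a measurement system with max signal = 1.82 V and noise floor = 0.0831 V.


Dynamic range = 20 * log10(Vmax / Vnoise).
DR = 20 * log10(1.82 / 0.0831)
DR = 20 * log10(21.9)
DR = 26.81 dB

26.81 dB


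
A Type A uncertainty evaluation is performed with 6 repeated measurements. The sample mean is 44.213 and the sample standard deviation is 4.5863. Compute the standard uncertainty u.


The standard uncertainty for Type A evaluation is u = s / sqrt(n).
u = 4.5863 / sqrt(6)
u = 4.5863 / 2.4495
u = 1.8723

1.8723


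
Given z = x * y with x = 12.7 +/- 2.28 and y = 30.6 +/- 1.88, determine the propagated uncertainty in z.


For a product z = x*y, the relative uncertainty is:
uz/z = sqrt((ux/x)^2 + (uy/y)^2)
Relative uncertainties: ux/x = 2.28/12.7 = 0.179528
uy/y = 1.88/30.6 = 0.061438
z = 12.7 * 30.6 = 388.6
uz = 388.6 * sqrt(0.179528^2 + 0.061438^2) = 73.74

73.74


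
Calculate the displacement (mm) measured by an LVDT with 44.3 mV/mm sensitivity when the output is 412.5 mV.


Displacement = Vout / sensitivity.
d = 412.5 / 44.3
d = 9.312 mm

9.312 mm


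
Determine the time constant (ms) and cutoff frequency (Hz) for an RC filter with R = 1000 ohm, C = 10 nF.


Time constant: tau = R * C.
tau = 1000 * 1.00e-08 = 1e-05 s
tau = 0.01 ms
Cutoff frequency: fc = 1 / (2*pi*R*C).
fc = 1 / (2*pi*1e-05) = 15915.49 Hz

tau = 0.01 ms, fc = 15915.49 Hz


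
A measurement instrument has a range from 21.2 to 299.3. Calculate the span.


Span = upper range - lower range.
Span = 299.3 - (21.2)
Span = 278.1

278.1


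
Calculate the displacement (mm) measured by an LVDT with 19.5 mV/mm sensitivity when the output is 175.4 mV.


Displacement = Vout / sensitivity.
d = 175.4 / 19.5
d = 8.995 mm

8.995 mm


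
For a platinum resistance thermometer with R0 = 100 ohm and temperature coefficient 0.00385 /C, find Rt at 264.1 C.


The RTD equation: Rt = R0 * (1 + alpha * T).
Rt = 100 * (1 + 0.00385 * 264.1)
Rt = 100 * (1 + 1.016785)
Rt = 100 * 2.016785
Rt = 201.679 ohm

201.679 ohm


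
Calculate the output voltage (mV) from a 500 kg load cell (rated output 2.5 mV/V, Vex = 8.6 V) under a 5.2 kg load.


Vout = rated_output * Vex * (load / capacity).
Vout = 2.5 * 8.6 * (5.2 / 500)
Vout = 2.5 * 8.6 * 0.0104
Vout = 0.224 mV

0.224 mV


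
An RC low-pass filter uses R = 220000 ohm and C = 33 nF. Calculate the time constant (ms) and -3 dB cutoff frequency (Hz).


Time constant: tau = R * C.
tau = 220000 * 3.30e-08 = 0.00726 s
tau = 7.26 ms
Cutoff frequency: fc = 1 / (2*pi*R*C).
fc = 1 / (2*pi*0.00726) = 21.92 Hz

tau = 7.26 ms, fc = 21.92 Hz


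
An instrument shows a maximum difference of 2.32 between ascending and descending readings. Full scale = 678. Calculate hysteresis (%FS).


Hysteresis = (max difference / full scale) * 100%.
H = (2.32 / 678) * 100
H = 0.342 %FS

0.342 %FS


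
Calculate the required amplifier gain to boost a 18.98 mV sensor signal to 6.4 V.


Gain = Vout / Vin (converting to same units).
G = 6.4 V / 18.98 mV
G = 6400.0 mV / 18.98 mV
G = 337.2

337.2


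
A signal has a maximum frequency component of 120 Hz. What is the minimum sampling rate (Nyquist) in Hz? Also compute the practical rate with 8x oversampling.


By Nyquist theorem, fs_min = 2 * fmax.
fs_min = 2 * 120 = 240 Hz
Practical rate = 8 * fs_min = 8 * 240 = 1920 Hz

fs_min = 240 Hz, fs_practical = 1920 Hz


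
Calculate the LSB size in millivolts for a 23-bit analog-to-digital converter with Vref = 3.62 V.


The resolution (LSB) of an ADC is Vref / 2^n.
LSB = 3.62 / 2^23
LSB = 3.62 / 8388608
LSB = 4.3e-07 V = 0.00043154 mV

0.00043154 mV


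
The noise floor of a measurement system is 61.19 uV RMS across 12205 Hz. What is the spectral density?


Noise spectral density = Vrms / sqrt(BW).
NSD = 61.19 / sqrt(12205)
NSD = 61.19 / 110.4762
NSD = 0.5539 uV/sqrt(Hz)

0.5539 uV/sqrt(Hz)


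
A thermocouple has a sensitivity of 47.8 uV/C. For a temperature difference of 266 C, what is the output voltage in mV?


The thermocouple output V = sensitivity * dT.
V = 47.8 uV/C * 266 C
V = 12714.8 uV
V = 12.715 mV

12.715 mV


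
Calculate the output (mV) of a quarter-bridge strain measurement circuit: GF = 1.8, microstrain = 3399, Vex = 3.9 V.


Quarter bridge output: Vout = (GF * epsilon * Vex) / 4.
Vout = (1.8 * 3399e-6 * 3.9) / 4
Vout = 0.02386098 / 4 V
Vout = 0.00596525 V = 5.9652 mV

5.9652 mV


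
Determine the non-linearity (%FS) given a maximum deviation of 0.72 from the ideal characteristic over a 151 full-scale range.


Linearity error = (max deviation / full scale) * 100%.
Linearity = (0.72 / 151) * 100
Linearity = 0.477 %FS

0.477 %FS


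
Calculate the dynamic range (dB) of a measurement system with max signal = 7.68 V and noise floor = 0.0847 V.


Dynamic range = 20 * log10(Vmax / Vnoise).
DR = 20 * log10(7.68 / 0.0847)
DR = 20 * log10(90.67)
DR = 39.15 dB

39.15 dB


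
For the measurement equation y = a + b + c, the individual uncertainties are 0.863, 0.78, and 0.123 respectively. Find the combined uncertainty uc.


For a sum of independent quantities, uc = sqrt(u1^2 + u2^2 + u3^2).
uc = sqrt(0.863^2 + 0.78^2 + 0.123^2)
uc = sqrt(0.744769 + 0.6084 + 0.015129)
uc = 1.1697

1.1697


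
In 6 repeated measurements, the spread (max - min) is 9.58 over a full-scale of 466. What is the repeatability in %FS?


Repeatability = (spread / full scale) * 100%.
R = (9.58 / 466) * 100
R = 2.056 %FS

2.056 %FS


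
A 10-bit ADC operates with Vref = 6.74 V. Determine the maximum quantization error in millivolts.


The maximum quantization error is +/- LSB/2.
LSB = Vref / 2^n = 6.74 / 1024 = 0.00658203 V
Max error = LSB / 2 = 0.00658203 / 2 = 0.00329102 V
Max error = 3.291 mV

3.291 mV


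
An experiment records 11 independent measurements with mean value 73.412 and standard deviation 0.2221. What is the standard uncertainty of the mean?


The standard uncertainty for Type A evaluation is u = s / sqrt(n).
u = 0.2221 / sqrt(11)
u = 0.2221 / 3.3166
u = 0.067

0.067


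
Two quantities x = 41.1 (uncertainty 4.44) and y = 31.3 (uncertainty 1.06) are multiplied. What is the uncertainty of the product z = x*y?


For a product z = x*y, the relative uncertainty is:
uz/z = sqrt((ux/x)^2 + (uy/y)^2)
Relative uncertainties: ux/x = 4.44/41.1 = 0.108029
uy/y = 1.06/31.3 = 0.033866
z = 41.1 * 31.3 = 1286.4
uz = 1286.4 * sqrt(0.108029^2 + 0.033866^2) = 145.641

145.641


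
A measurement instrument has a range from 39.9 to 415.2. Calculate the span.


Span = upper range - lower range.
Span = 415.2 - (39.9)
Span = 375.3

375.3


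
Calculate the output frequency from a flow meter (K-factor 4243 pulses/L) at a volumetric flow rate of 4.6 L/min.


Frequency = K * Q / 60 (converting L/min to L/s).
f = 4243 * 4.6 / 60
f = 19517.8 / 60
f = 325.3 Hz

325.3 Hz


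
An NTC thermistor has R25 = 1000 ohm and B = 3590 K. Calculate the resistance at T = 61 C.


NTC thermistor equation: Rt = R25 * exp(B * (1/T - 1/T25)).
T in Kelvin: 334.15 K, T25 = 298.15 K
1/T - 1/T25 = 1/334.15 - 1/298.15 = -0.00036135
B * (1/T - 1/T25) = 3590 * -0.00036135 = -1.2972
Rt = 1000 * exp(-1.2972) = 273.3 ohm

273.3 ohm


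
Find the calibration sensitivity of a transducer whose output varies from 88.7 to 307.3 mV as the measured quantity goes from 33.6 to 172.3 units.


Sensitivity = (y2 - y1) / (x2 - x1).
S = (307.3 - 88.7) / (172.3 - 33.6)
S = 218.6 / 138.7
S = 1.5761 mV/unit

1.5761 mV/unit


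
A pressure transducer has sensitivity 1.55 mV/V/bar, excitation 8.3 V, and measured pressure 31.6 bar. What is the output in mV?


Output = sensitivity * Vex * P.
Vout = 1.55 * 8.3 * 31.6
Vout = 12.865 * 31.6
Vout = 406.53 mV

406.53 mV


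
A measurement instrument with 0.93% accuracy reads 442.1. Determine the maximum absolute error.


Absolute error = (accuracy% / 100) * reading.
Error = (0.93 / 100) * 442.1
Error = 0.0093 * 442.1
Error = 4.1115

4.1115


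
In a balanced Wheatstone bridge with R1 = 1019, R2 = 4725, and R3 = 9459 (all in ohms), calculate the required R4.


At balance: R1*R4 = R2*R3, so R4 = R2*R3/R1.
R4 = 4725 * 9459 / 1019
R4 = 44693775 / 1019
R4 = 43860.43 ohm

43860.43 ohm


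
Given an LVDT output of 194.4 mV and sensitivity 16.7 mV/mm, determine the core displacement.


Displacement = Vout / sensitivity.
d = 194.4 / 16.7
d = 11.641 mm

11.641 mm


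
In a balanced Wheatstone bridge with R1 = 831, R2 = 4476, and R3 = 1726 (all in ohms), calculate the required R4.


At balance: R1*R4 = R2*R3, so R4 = R2*R3/R1.
R4 = 4476 * 1726 / 831
R4 = 7725576 / 831
R4 = 9296.72 ohm

9296.72 ohm


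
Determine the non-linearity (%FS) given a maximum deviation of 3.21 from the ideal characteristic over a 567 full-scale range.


Linearity error = (max deviation / full scale) * 100%.
Linearity = (3.21 / 567) * 100
Linearity = 0.566 %FS

0.566 %FS


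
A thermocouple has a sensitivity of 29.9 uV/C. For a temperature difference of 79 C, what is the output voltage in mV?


The thermocouple output V = sensitivity * dT.
V = 29.9 uV/C * 79 C
V = 2362.1 uV
V = 2.362 mV

2.362 mV


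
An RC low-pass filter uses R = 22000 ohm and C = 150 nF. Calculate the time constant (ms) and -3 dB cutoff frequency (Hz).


Time constant: tau = R * C.
tau = 22000 * 1.50e-07 = 0.0033 s
tau = 3.3 ms
Cutoff frequency: fc = 1 / (2*pi*R*C).
fc = 1 / (2*pi*0.0033) = 48.23 Hz

tau = 3.3 ms, fc = 48.23 Hz


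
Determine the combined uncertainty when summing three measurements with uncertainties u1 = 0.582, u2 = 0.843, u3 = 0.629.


For a sum of independent quantities, uc = sqrt(u1^2 + u2^2 + u3^2).
uc = sqrt(0.582^2 + 0.843^2 + 0.629^2)
uc = sqrt(0.338724 + 0.710649 + 0.395641)
uc = 1.2021

1.2021


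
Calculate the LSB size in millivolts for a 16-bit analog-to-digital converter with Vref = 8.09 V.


The resolution (LSB) of an ADC is Vref / 2^n.
LSB = 8.09 / 2^16
LSB = 8.09 / 65536
LSB = 0.00012344 V = 0.1234436 mV

0.1234436 mV


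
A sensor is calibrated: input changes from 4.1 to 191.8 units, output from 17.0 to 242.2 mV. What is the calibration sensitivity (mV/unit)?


Sensitivity = (y2 - y1) / (x2 - x1).
S = (242.2 - 17.0) / (191.8 - 4.1)
S = 225.2 / 187.7
S = 1.1998 mV/unit

1.1998 mV/unit


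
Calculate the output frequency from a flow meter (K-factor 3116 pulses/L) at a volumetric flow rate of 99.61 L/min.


Frequency = K * Q / 60 (converting L/min to L/s).
f = 3116 * 99.61 / 60
f = 310384.76 / 60
f = 5173.08 Hz

5173.08 Hz


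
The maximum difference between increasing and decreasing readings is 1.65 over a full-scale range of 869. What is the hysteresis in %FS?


Hysteresis = (max difference / full scale) * 100%.
H = (1.65 / 869) * 100
H = 0.19 %FS

0.19 %FS


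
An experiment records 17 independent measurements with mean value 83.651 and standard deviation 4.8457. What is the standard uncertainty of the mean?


The standard uncertainty for Type A evaluation is u = s / sqrt(n).
u = 4.8457 / sqrt(17)
u = 4.8457 / 4.1231
u = 1.1753

1.1753


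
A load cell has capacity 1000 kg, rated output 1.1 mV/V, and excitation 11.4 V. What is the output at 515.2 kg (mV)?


Vout = rated_output * Vex * (load / capacity).
Vout = 1.1 * 11.4 * (515.2 / 1000)
Vout = 1.1 * 11.4 * 0.5152
Vout = 6.461 mV

6.461 mV


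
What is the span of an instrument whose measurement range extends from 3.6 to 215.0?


Span = upper range - lower range.
Span = 215.0 - (3.6)
Span = 211.4

211.4


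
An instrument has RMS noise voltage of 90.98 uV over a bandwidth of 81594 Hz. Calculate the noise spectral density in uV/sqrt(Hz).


Noise spectral density = Vrms / sqrt(BW).
NSD = 90.98 / sqrt(81594)
NSD = 90.98 / 285.6466
NSD = 0.3185 uV/sqrt(Hz)

0.3185 uV/sqrt(Hz)


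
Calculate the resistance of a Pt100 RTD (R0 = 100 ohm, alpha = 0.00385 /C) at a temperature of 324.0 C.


The RTD equation: Rt = R0 * (1 + alpha * T).
Rt = 100 * (1 + 0.00385 * 324.0)
Rt = 100 * (1 + 1.2474)
Rt = 100 * 2.2474
Rt = 224.74 ohm

224.74 ohm


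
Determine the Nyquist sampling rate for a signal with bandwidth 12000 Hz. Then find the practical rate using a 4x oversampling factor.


By Nyquist theorem, fs_min = 2 * fmax.
fs_min = 2 * 12000 = 24000 Hz
Practical rate = 4 * fs_min = 4 * 24000 = 96000 Hz

fs_min = 24000 Hz, fs_practical = 96000 Hz


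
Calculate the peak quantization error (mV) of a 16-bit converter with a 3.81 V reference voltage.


The maximum quantization error is +/- LSB/2.
LSB = Vref / 2^n = 3.81 / 65536 = 5.814e-05 V
Max error = LSB / 2 = 5.814e-05 / 2 = 2.907e-05 V
Max error = 0.0291 mV

0.0291 mV


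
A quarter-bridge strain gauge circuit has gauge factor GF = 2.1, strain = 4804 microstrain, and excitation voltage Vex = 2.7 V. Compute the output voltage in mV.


Quarter bridge output: Vout = (GF * epsilon * Vex) / 4.
Vout = (2.1 * 4804e-6 * 2.7) / 4
Vout = 0.02723868 / 4 V
Vout = 0.00680967 V = 6.8097 mV

6.8097 mV


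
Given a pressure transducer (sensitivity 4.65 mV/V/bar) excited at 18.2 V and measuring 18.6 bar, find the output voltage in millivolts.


Output = sensitivity * Vex * P.
Vout = 4.65 * 18.2 * 18.6
Vout = 84.63 * 18.6
Vout = 1574.12 mV

1574.12 mV


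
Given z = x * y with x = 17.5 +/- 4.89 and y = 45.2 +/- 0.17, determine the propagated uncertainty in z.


For a product z = x*y, the relative uncertainty is:
uz/z = sqrt((ux/x)^2 + (uy/y)^2)
Relative uncertainties: ux/x = 4.89/17.5 = 0.279429
uy/y = 0.17/45.2 = 0.003761
z = 17.5 * 45.2 = 791.0
uz = 791.0 * sqrt(0.279429^2 + 0.003761^2) = 221.048

221.048


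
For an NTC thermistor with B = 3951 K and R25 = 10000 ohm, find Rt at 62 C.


NTC thermistor equation: Rt = R25 * exp(B * (1/T - 1/T25)).
T in Kelvin: 335.15 K, T25 = 298.15 K
1/T - 1/T25 = 1/335.15 - 1/298.15 = -0.00037028
B * (1/T - 1/T25) = 3951 * -0.00037028 = -1.463
Rt = 10000 * exp(-1.463) = 2315.5 ohm

2315.5 ohm


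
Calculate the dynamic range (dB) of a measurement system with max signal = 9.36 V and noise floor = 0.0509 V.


Dynamic range = 20 * log10(Vmax / Vnoise).
DR = 20 * log10(9.36 / 0.0509)
DR = 20 * log10(183.89)
DR = 45.29 dB

45.29 dB


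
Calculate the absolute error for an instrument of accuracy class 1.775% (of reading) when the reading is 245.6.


Absolute error = (accuracy% / 100) * reading.
Error = (1.775 / 100) * 245.6
Error = 0.01775 * 245.6
Error = 4.3594

4.3594


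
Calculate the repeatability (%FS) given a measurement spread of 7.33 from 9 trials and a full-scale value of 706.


Repeatability = (spread / full scale) * 100%.
R = (7.33 / 706) * 100
R = 1.038 %FS

1.038 %FS


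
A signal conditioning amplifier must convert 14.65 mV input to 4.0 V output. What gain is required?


Gain = Vout / Vin (converting to same units).
G = 4.0 V / 14.65 mV
G = 4000.0 mV / 14.65 mV
G = 273.04

273.04


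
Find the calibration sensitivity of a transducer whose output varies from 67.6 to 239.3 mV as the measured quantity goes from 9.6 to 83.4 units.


Sensitivity = (y2 - y1) / (x2 - x1).
S = (239.3 - 67.6) / (83.4 - 9.6)
S = 171.7 / 73.8
S = 2.3266 mV/unit

2.3266 mV/unit


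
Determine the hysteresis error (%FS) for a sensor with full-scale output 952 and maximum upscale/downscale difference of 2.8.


Hysteresis = (max difference / full scale) * 100%.
H = (2.8 / 952) * 100
H = 0.294 %FS

0.294 %FS


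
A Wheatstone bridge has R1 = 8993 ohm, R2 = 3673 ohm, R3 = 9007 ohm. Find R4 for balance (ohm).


At balance: R1*R4 = R2*R3, so R4 = R2*R3/R1.
R4 = 3673 * 9007 / 8993
R4 = 33082711 / 8993
R4 = 3678.72 ohm

3678.72 ohm


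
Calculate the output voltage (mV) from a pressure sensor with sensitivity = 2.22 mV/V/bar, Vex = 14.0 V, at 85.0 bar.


Output = sensitivity * Vex * P.
Vout = 2.22 * 14.0 * 85.0
Vout = 31.08 * 85.0
Vout = 2641.8 mV

2641.8 mV


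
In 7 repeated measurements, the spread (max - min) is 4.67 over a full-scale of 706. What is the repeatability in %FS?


Repeatability = (spread / full scale) * 100%.
R = (4.67 / 706) * 100
R = 0.661 %FS

0.661 %FS


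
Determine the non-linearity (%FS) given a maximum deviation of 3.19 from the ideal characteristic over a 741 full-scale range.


Linearity error = (max deviation / full scale) * 100%.
Linearity = (3.19 / 741) * 100
Linearity = 0.43 %FS

0.43 %FS


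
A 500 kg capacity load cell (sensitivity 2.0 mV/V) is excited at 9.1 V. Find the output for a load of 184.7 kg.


Vout = rated_output * Vex * (load / capacity).
Vout = 2.0 * 9.1 * (184.7 / 500)
Vout = 2.0 * 9.1 * 0.3694
Vout = 6.723 mV

6.723 mV


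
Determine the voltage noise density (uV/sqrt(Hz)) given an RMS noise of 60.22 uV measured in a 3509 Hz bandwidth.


Noise spectral density = Vrms / sqrt(BW).
NSD = 60.22 / sqrt(3509)
NSD = 60.22 / 59.2368
NSD = 1.0166 uV/sqrt(Hz)

1.0166 uV/sqrt(Hz)


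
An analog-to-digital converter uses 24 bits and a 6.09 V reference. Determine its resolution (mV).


The resolution (LSB) of an ADC is Vref / 2^n.
LSB = 6.09 / 2^24
LSB = 6.09 / 16777216
LSB = 3.6e-07 V = 0.00036299 mV

0.00036299 mV


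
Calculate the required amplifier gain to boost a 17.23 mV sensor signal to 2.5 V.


Gain = Vout / Vin (converting to same units).
G = 2.5 V / 17.23 mV
G = 2500.0 mV / 17.23 mV
G = 145.1

145.1


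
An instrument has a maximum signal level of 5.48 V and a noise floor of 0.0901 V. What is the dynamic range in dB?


Dynamic range = 20 * log10(Vmax / Vnoise).
DR = 20 * log10(5.48 / 0.0901)
DR = 20 * log10(60.82)
DR = 35.68 dB

35.68 dB


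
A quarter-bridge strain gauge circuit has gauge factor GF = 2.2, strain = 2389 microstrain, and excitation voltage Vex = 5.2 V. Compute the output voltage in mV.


Quarter bridge output: Vout = (GF * epsilon * Vex) / 4.
Vout = (2.2 * 2389e-6 * 5.2) / 4
Vout = 0.02733016 / 4 V
Vout = 0.00683254 V = 6.8325 mV

6.8325 mV


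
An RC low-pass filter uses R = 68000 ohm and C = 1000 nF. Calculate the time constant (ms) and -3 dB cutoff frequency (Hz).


Time constant: tau = R * C.
tau = 68000 * 1.00e-06 = 0.068 s
tau = 68.0 ms
Cutoff frequency: fc = 1 / (2*pi*R*C).
fc = 1 / (2*pi*0.068) = 2.34 Hz

tau = 68.0 ms, fc = 2.34 Hz


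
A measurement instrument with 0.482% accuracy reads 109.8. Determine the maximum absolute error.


Absolute error = (accuracy% / 100) * reading.
Error = (0.482 / 100) * 109.8
Error = 0.00482 * 109.8
Error = 0.5292

0.5292


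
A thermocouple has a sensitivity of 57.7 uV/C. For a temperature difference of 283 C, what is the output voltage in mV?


The thermocouple output V = sensitivity * dT.
V = 57.7 uV/C * 283 C
V = 16329.1 uV
V = 16.329 mV

16.329 mV


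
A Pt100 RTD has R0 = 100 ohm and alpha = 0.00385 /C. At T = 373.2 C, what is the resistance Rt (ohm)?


The RTD equation: Rt = R0 * (1 + alpha * T).
Rt = 100 * (1 + 0.00385 * 373.2)
Rt = 100 * (1 + 1.43682)
Rt = 100 * 2.43682
Rt = 243.682 ohm

243.682 ohm


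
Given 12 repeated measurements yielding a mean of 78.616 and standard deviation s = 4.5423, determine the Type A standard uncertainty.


The standard uncertainty for Type A evaluation is u = s / sqrt(n).
u = 4.5423 / sqrt(12)
u = 4.5423 / 3.4641
u = 1.3112

1.3112


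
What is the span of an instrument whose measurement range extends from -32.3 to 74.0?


Span = upper range - lower range.
Span = 74.0 - (-32.3)
Span = 106.3

106.3


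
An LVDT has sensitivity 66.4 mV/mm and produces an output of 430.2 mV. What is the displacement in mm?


Displacement = Vout / sensitivity.
d = 430.2 / 66.4
d = 6.479 mm

6.479 mm


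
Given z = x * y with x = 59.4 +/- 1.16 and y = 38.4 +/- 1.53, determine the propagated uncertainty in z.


For a product z = x*y, the relative uncertainty is:
uz/z = sqrt((ux/x)^2 + (uy/y)^2)
Relative uncertainties: ux/x = 1.16/59.4 = 0.019529
uy/y = 1.53/38.4 = 0.039844
z = 59.4 * 38.4 = 2281.0
uz = 2281.0 * sqrt(0.019529^2 + 0.039844^2) = 101.211

101.211


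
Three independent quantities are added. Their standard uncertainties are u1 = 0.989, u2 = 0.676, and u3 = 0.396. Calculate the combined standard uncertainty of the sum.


For a sum of independent quantities, uc = sqrt(u1^2 + u2^2 + u3^2).
uc = sqrt(0.989^2 + 0.676^2 + 0.396^2)
uc = sqrt(0.978121 + 0.456976 + 0.156816)
uc = 1.2617

1.2617


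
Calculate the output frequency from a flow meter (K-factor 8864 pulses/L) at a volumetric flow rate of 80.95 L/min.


Frequency = K * Q / 60 (converting L/min to L/s).
f = 8864 * 80.95 / 60
f = 717540.8 / 60
f = 11959.01 Hz

11959.01 Hz


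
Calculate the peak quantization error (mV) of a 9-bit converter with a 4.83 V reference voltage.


The maximum quantization error is +/- LSB/2.
LSB = Vref / 2^n = 4.83 / 512 = 0.00943359 V
Max error = LSB / 2 = 0.00943359 / 2 = 0.0047168 V
Max error = 4.7168 mV

4.7168 mV


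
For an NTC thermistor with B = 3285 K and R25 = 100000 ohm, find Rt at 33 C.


NTC thermistor equation: Rt = R25 * exp(B * (1/T - 1/T25)).
T in Kelvin: 306.15 K, T25 = 298.15 K
1/T - 1/T25 = 1/306.15 - 1/298.15 = -8.764e-05
B * (1/T - 1/T25) = 3285 * -8.764e-05 = -0.2879
Rt = 100000 * exp(-0.2879) = 74982.9 ohm

74982.9 ohm


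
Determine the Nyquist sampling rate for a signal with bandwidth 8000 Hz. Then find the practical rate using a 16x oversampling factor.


By Nyquist theorem, fs_min = 2 * fmax.
fs_min = 2 * 8000 = 16000 Hz
Practical rate = 16 * fs_min = 16 * 16000 = 256000 Hz

fs_min = 16000 Hz, fs_practical = 256000 Hz


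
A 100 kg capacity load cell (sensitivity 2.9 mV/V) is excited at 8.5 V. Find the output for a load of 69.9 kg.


Vout = rated_output * Vex * (load / capacity).
Vout = 2.9 * 8.5 * (69.9 / 100)
Vout = 2.9 * 8.5 * 0.699
Vout = 17.23 mV

17.23 mV


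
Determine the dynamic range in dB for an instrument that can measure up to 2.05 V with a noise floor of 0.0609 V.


Dynamic range = 20 * log10(Vmax / Vnoise).
DR = 20 * log10(2.05 / 0.0609)
DR = 20 * log10(33.66)
DR = 30.54 dB

30.54 dB


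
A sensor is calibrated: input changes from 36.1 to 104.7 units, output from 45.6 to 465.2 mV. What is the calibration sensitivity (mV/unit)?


Sensitivity = (y2 - y1) / (x2 - x1).
S = (465.2 - 45.6) / (104.7 - 36.1)
S = 419.6 / 68.6
S = 6.1166 mV/unit

6.1166 mV/unit


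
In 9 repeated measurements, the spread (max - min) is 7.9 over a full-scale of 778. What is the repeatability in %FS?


Repeatability = (spread / full scale) * 100%.
R = (7.9 / 778) * 100
R = 1.015 %FS

1.015 %FS


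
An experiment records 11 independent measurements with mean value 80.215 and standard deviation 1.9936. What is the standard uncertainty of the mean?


The standard uncertainty for Type A evaluation is u = s / sqrt(n).
u = 1.9936 / sqrt(11)
u = 1.9936 / 3.3166
u = 0.6011

0.6011


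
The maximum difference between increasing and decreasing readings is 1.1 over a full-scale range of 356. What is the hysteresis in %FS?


Hysteresis = (max difference / full scale) * 100%.
H = (1.1 / 356) * 100
H = 0.309 %FS

0.309 %FS


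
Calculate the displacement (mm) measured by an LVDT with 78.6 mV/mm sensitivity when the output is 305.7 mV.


Displacement = Vout / sensitivity.
d = 305.7 / 78.6
d = 3.889 mm

3.889 mm


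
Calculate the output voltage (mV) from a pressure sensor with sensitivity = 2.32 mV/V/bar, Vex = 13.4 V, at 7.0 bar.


Output = sensitivity * Vex * P.
Vout = 2.32 * 13.4 * 7.0
Vout = 31.088 * 7.0
Vout = 217.62 mV

217.62 mV


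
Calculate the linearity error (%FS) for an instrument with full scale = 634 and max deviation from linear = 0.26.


Linearity error = (max deviation / full scale) * 100%.
Linearity = (0.26 / 634) * 100
Linearity = 0.041 %FS

0.041 %FS


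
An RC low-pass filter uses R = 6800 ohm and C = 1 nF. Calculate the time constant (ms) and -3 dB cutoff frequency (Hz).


Time constant: tau = R * C.
tau = 6800 * 1.00e-09 = 6.8e-06 s
tau = 0.0068 ms
Cutoff frequency: fc = 1 / (2*pi*R*C).
fc = 1 / (2*pi*6.8e-06) = 23405.14 Hz

tau = 0.0068 ms, fc = 23405.14 Hz


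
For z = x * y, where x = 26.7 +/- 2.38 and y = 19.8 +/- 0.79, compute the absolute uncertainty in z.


For a product z = x*y, the relative uncertainty is:
uz/z = sqrt((ux/x)^2 + (uy/y)^2)
Relative uncertainties: ux/x = 2.38/26.7 = 0.089139
uy/y = 0.79/19.8 = 0.039899
z = 26.7 * 19.8 = 528.7
uz = 528.7 * sqrt(0.089139^2 + 0.039899^2) = 51.629

51.629


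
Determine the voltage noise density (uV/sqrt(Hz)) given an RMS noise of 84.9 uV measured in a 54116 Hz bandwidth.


Noise spectral density = Vrms / sqrt(BW).
NSD = 84.9 / sqrt(54116)
NSD = 84.9 / 232.6285
NSD = 0.365 uV/sqrt(Hz)

0.365 uV/sqrt(Hz)


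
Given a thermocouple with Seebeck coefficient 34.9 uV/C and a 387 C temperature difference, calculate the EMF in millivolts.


The thermocouple output V = sensitivity * dT.
V = 34.9 uV/C * 387 C
V = 13506.3 uV
V = 13.506 mV

13.506 mV


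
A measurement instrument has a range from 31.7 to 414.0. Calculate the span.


Span = upper range - lower range.
Span = 414.0 - (31.7)
Span = 382.3

382.3


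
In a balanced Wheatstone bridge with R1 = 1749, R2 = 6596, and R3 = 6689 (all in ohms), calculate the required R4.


At balance: R1*R4 = R2*R3, so R4 = R2*R3/R1.
R4 = 6596 * 6689 / 1749
R4 = 44120644 / 1749
R4 = 25226.21 ohm

25226.21 ohm


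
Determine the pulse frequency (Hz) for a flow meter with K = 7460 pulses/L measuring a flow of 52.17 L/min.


Frequency = K * Q / 60 (converting L/min to L/s).
f = 7460 * 52.17 / 60
f = 389188.2 / 60
f = 6486.47 Hz

6486.47 Hz


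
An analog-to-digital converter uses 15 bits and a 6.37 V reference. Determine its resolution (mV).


The resolution (LSB) of an ADC is Vref / 2^n.
LSB = 6.37 / 2^15
LSB = 6.37 / 32768
LSB = 0.0001944 V = 0.19439697 mV

0.19439697 mV


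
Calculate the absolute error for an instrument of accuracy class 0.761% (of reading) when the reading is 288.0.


Absolute error = (accuracy% / 100) * reading.
Error = (0.761 / 100) * 288.0
Error = 0.00761 * 288.0
Error = 2.1917

2.1917


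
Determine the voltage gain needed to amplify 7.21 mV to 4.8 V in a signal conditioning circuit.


Gain = Vout / Vin (converting to same units).
G = 4.8 V / 7.21 mV
G = 4800.0 mV / 7.21 mV
G = 665.74

665.74


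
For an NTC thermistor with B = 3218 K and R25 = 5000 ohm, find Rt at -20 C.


NTC thermistor equation: Rt = R25 * exp(B * (1/T - 1/T25)).
T in Kelvin: 253.15 K, T25 = 298.15 K
1/T - 1/T25 = 1/253.15 - 1/298.15 = 0.00059621
B * (1/T - 1/T25) = 3218 * 0.00059621 = 1.9186
Rt = 5000 * exp(1.9186) = 34057.3 ohm

34057.3 ohm


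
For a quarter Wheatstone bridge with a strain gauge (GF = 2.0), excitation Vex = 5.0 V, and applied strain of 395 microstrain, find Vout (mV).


Quarter bridge output: Vout = (GF * epsilon * Vex) / 4.
Vout = (2.0 * 395e-6 * 5.0) / 4
Vout = 0.00395 / 4 V
Vout = 0.0009875 V = 0.9875 mV

0.9875 mV


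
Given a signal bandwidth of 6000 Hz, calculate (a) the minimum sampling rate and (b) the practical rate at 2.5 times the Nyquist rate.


By Nyquist theorem, fs_min = 2 * fmax.
fs_min = 2 * 6000 = 12000 Hz
Practical rate = 2.5 * fs_min = 2.5 * 12000 = 30000 Hz

fs_min = 12000 Hz, fs_practical = 30000 Hz


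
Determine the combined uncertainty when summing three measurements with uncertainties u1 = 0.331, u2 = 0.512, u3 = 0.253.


For a sum of independent quantities, uc = sqrt(u1^2 + u2^2 + u3^2).
uc = sqrt(0.331^2 + 0.512^2 + 0.253^2)
uc = sqrt(0.109561 + 0.262144 + 0.064009)
uc = 0.6601

0.6601


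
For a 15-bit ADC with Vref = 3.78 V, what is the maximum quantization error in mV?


The maximum quantization error is +/- LSB/2.
LSB = Vref / 2^n = 3.78 / 32768 = 0.00011536 V
Max error = LSB / 2 = 0.00011536 / 2 = 5.768e-05 V
Max error = 0.0577 mV

0.0577 mV


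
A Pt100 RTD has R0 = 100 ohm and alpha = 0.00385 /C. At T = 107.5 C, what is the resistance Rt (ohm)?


The RTD equation: Rt = R0 * (1 + alpha * T).
Rt = 100 * (1 + 0.00385 * 107.5)
Rt = 100 * (1 + 0.413875)
Rt = 100 * 1.413875
Rt = 141.387 ohm

141.387 ohm


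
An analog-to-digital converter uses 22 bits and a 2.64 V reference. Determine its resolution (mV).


The resolution (LSB) of an ADC is Vref / 2^n.
LSB = 2.64 / 2^22
LSB = 2.64 / 4194304
LSB = 6.3e-07 V = 0.00062943 mV

0.00062943 mV


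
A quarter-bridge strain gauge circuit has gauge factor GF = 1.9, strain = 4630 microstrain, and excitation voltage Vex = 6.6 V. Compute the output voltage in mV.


Quarter bridge output: Vout = (GF * epsilon * Vex) / 4.
Vout = (1.9 * 4630e-6 * 6.6) / 4
Vout = 0.0580602 / 4 V
Vout = 0.01451505 V = 14.515 mV

14.515 mV


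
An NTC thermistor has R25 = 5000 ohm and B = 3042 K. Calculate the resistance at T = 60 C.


NTC thermistor equation: Rt = R25 * exp(B * (1/T - 1/T25)).
T in Kelvin: 333.15 K, T25 = 298.15 K
1/T - 1/T25 = 1/333.15 - 1/298.15 = -0.00035237
B * (1/T - 1/T25) = 3042 * -0.00035237 = -1.0719
Rt = 5000 * exp(-1.0719) = 1711.8 ohm

1711.8 ohm


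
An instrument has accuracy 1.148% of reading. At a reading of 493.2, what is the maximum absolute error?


Absolute error = (accuracy% / 100) * reading.
Error = (1.148 / 100) * 493.2
Error = 0.01148 * 493.2
Error = 5.6619

5.6619


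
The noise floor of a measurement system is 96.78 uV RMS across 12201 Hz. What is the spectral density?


Noise spectral density = Vrms / sqrt(BW).
NSD = 96.78 / sqrt(12201)
NSD = 96.78 / 110.4581
NSD = 0.8762 uV/sqrt(Hz)

0.8762 uV/sqrt(Hz)


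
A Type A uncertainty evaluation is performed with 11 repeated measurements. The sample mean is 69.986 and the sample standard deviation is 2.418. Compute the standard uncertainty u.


The standard uncertainty for Type A evaluation is u = s / sqrt(n).
u = 2.418 / sqrt(11)
u = 2.418 / 3.3166
u = 0.7291

0.7291


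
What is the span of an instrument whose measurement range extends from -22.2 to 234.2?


Span = upper range - lower range.
Span = 234.2 - (-22.2)
Span = 256.4

256.4


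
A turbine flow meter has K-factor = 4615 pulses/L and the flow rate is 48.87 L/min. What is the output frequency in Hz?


Frequency = K * Q / 60 (converting L/min to L/s).
f = 4615 * 48.87 / 60
f = 225535.05 / 60
f = 3758.92 Hz

3758.92 Hz


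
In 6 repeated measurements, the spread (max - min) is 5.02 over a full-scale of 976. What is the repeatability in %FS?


Repeatability = (spread / full scale) * 100%.
R = (5.02 / 976) * 100
R = 0.514 %FS

0.514 %FS


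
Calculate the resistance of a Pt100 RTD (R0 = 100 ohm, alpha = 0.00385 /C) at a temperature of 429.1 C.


The RTD equation: Rt = R0 * (1 + alpha * T).
Rt = 100 * (1 + 0.00385 * 429.1)
Rt = 100 * (1 + 1.652035)
Rt = 100 * 2.652035
Rt = 265.204 ohm

265.204 ohm


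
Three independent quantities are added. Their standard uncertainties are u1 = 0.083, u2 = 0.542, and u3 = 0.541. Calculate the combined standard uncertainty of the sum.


For a sum of independent quantities, uc = sqrt(u1^2 + u2^2 + u3^2).
uc = sqrt(0.083^2 + 0.542^2 + 0.541^2)
uc = sqrt(0.006889 + 0.293764 + 0.292681)
uc = 0.7703

0.7703


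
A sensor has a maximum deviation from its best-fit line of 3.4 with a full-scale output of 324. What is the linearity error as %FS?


Linearity error = (max deviation / full scale) * 100%.
Linearity = (3.4 / 324) * 100
Linearity = 1.049 %FS

1.049 %FS


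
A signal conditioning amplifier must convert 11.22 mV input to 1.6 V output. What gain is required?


Gain = Vout / Vin (converting to same units).
G = 1.6 V / 11.22 mV
G = 1600.0 mV / 11.22 mV
G = 142.6

142.6


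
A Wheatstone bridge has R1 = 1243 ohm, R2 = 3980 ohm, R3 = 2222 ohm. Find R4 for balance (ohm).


At balance: R1*R4 = R2*R3, so R4 = R2*R3/R1.
R4 = 3980 * 2222 / 1243
R4 = 8843560 / 1243
R4 = 7114.69 ohm

7114.69 ohm


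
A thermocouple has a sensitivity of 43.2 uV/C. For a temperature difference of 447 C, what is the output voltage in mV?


The thermocouple output V = sensitivity * dT.
V = 43.2 uV/C * 447 C
V = 19310.4 uV
V = 19.31 mV

19.31 mV


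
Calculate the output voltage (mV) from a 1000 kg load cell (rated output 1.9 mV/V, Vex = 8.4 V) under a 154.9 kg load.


Vout = rated_output * Vex * (load / capacity).
Vout = 1.9 * 8.4 * (154.9 / 1000)
Vout = 1.9 * 8.4 * 0.1549
Vout = 2.472 mV

2.472 mV


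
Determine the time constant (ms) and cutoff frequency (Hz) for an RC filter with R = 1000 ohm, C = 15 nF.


Time constant: tau = R * C.
tau = 1000 * 1.50e-08 = 1.5e-05 s
tau = 0.015 ms
Cutoff frequency: fc = 1 / (2*pi*R*C).
fc = 1 / (2*pi*1.5e-05) = 10610.33 Hz

tau = 0.015 ms, fc = 10610.33 Hz


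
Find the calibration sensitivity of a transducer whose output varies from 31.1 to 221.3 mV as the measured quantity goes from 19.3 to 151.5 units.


Sensitivity = (y2 - y1) / (x2 - x1).
S = (221.3 - 31.1) / (151.5 - 19.3)
S = 190.2 / 132.2
S = 1.4387 mV/unit

1.4387 mV/unit


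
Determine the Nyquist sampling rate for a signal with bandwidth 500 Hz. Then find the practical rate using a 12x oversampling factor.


By Nyquist theorem, fs_min = 2 * fmax.
fs_min = 2 * 500 = 1000 Hz
Practical rate = 12 * fs_min = 12 * 1000 = 12000 Hz

fs_min = 1000 Hz, fs_practical = 12000 Hz


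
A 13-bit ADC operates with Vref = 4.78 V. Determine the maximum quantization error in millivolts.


The maximum quantization error is +/- LSB/2.
LSB = Vref / 2^n = 4.78 / 8192 = 0.0005835 V
Max error = LSB / 2 = 0.0005835 / 2 = 0.00029175 V
Max error = 0.2917 mV

0.2917 mV


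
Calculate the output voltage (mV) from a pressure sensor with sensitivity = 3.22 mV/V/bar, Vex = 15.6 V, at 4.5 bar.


Output = sensitivity * Vex * P.
Vout = 3.22 * 15.6 * 4.5
Vout = 50.232 * 4.5
Vout = 226.04 mV

226.04 mV


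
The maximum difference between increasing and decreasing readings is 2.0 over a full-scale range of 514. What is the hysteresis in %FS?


Hysteresis = (max difference / full scale) * 100%.
H = (2.0 / 514) * 100
H = 0.389 %FS

0.389 %FS


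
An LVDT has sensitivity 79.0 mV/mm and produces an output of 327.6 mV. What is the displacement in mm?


Displacement = Vout / sensitivity.
d = 327.6 / 79.0
d = 4.147 mm

4.147 mm


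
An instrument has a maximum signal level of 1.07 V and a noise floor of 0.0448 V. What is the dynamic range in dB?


Dynamic range = 20 * log10(Vmax / Vnoise).
DR = 20 * log10(1.07 / 0.0448)
DR = 20 * log10(23.88)
DR = 27.56 dB

27.56 dB


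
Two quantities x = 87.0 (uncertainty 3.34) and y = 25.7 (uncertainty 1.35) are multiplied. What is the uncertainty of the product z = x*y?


For a product z = x*y, the relative uncertainty is:
uz/z = sqrt((ux/x)^2 + (uy/y)^2)
Relative uncertainties: ux/x = 3.34/87.0 = 0.038391
uy/y = 1.35/25.7 = 0.052529
z = 87.0 * 25.7 = 2235.9
uz = 2235.9 * sqrt(0.038391^2 + 0.052529^2) = 145.474

145.474


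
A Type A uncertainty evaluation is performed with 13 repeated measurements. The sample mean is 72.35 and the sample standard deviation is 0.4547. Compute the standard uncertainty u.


The standard uncertainty for Type A evaluation is u = s / sqrt(n).
u = 0.4547 / sqrt(13)
u = 0.4547 / 3.6056
u = 0.1261

0.1261
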